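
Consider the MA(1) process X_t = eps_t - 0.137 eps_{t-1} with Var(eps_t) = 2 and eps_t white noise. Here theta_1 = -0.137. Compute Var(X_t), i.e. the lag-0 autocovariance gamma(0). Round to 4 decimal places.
\gamma(0) = 2.0375

For an MA(q) process X_t = eps_t + sum_i theta_i eps_{t-i} with
Var(eps_t) = sigma^2, the variance is
  gamma(0) = sigma^2 * (1 + sum_i theta_i^2).
  sum_i theta_i^2 = (-0.137)^2 = 0.018769.
  gamma(0) = 2 * (1 + 0.018769) = 2 * 1.018769 = 2.037538, which rounds to 2.0375.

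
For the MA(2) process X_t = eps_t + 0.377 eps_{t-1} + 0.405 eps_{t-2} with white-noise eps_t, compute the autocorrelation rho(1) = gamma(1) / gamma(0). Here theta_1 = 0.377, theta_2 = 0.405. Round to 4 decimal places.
\rho(1) = 0.4055

For an MA(q) process with theta_0 = 1, the autocovariance is
  gamma(k) = sigma^2 * sum_{i=0..q-k} theta_i * theta_{i+k},
and rho(k) = gamma(k) / gamma(0). Sigma^2 cancels.
  numerator   = (1)*(0.377) + (0.377)*(0.405) = 0.529685.
  denominator = (1)^2 + (0.377)^2 + (0.405)^2 = 1.306154.
  rho(1) = 0.529685 / 1.306154 = 0.4055.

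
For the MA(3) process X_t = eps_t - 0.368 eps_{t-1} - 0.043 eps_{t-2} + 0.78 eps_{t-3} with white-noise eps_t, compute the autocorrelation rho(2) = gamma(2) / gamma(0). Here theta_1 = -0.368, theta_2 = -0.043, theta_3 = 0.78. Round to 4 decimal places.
\rho(2) = -0.1891

For an MA(q) process with theta_0 = 1, the autocovariance is
  gamma(k) = sigma^2 * sum_{i=0..q-k} theta_i * theta_{i+k},
and rho(k) = gamma(k) / gamma(0). Sigma^2 cancels.
  numerator   = (1)*(-0.043) + (-0.368)*(0.78) = -0.33004.
  denominator = (1)^2 + (-0.368)^2 + (-0.043)^2 + (0.78)^2 = 1.745673.
  rho(2) = -0.33004 / 1.745673 = -0.1891.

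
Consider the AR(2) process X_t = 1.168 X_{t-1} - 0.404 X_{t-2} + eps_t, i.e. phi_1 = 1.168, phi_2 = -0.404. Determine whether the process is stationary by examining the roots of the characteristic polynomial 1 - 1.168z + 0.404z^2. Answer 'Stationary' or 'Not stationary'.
\text{Stationary}

The AR(p) characteristic polynomial is P(z) = 1 - 1.168z + 0.404z^2.
Stationarity requires all roots to lie outside the unit circle, i.e. |z| > 1 for every root.
Set 1 + (-1.168) z + (0.404) z^2 = 0, i.e. a z^2 + b z + c = 0 with a = 0.404, b = -1.168, c = 1.
Discriminant D = b^2 - 4ac = (-1.168)^2 - 4*(0.404)*1 = 1.364224 - (1.616) = -0.251776.
D < 0, so the roots are the complex-conjugate pair z = (-b +/- i sqrt(-D)) / (2a) = 1.4455 +/- 0.621i.
For a conjugate pair |z|^2 = z * conj(z) = (product of roots) = c/a = 1/(0.404) = 2.475248, so |z| = sqrt(2.475248) = 1.5733 for both roots.
Moduli of all roots: 1.5733, 1.5733.
All moduli strictly greater than 1? Yes.
Verdict: Stationary.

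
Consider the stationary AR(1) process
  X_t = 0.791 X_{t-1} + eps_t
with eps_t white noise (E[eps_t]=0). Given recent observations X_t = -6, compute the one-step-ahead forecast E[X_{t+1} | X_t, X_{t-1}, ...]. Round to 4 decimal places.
E[X_{t+1} \mid \mathcal F_t] = -4.7460

For an AR(p) model X_t = c + sum_i phi_i X_{t-i} + eps_t, the
one-step-ahead conditional mean is
  E[X_{t+1} | X_t, ...] = c + sum_i phi_i X_{t+1-i}.
Substitute known values:
  E[X_{t+1} | ...] = (0.791) * (-6)
                   = -4.7460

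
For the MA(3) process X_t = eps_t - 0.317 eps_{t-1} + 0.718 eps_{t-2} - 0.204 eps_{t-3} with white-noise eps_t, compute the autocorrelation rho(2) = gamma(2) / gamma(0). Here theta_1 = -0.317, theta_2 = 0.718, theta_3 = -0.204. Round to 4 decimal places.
\rho(2) = 0.4722

For an MA(q) process with theta_0 = 1, the autocovariance is
  gamma(k) = sigma^2 * sum_{i=0..q-k} theta_i * theta_{i+k},
and rho(k) = gamma(k) / gamma(0). Sigma^2 cancels.
  numerator   = (1)*(0.718) + (-0.317)*(-0.204) = 0.782668.
  denominator = (1)^2 + (-0.317)^2 + (0.718)^2 + (-0.204)^2 = 1.657629.
  rho(2) = 0.782668 / 1.657629 = 0.4722.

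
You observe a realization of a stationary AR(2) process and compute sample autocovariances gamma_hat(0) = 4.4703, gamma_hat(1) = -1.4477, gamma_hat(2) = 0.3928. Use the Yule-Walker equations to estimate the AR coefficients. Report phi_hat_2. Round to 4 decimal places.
\hat\phi_{2} = -0.0190

The Yule-Walker equations for an AR(p) process read, in matrix form,
  Gamma_p phi = r_p,   with   (Gamma_p)_{ij} = gamma(|i - j|),
                       (r_p)_i = gamma(i),   i,j = 1..p.
Substitute the sample gammas (Toeplitz matrix and right-hand side of size 2):
  Gamma_p = [[4.4703, -1.4477], [-1.4477, 4.4703]]
  r_p     = [-1.4477, 0.3928]
Written out:
  4.4703 phi_1 - 1.4477 phi_2 = -1.4477
  -1.4477 phi_1 + 4.4703 phi_2 = 0.3928
Solve by Cramer's rule:
  det = gamma(0)^2 - gamma(1)^2 = (4.4703)^2 - (-1.4477)^2 = 19.98358209 - 2.09583529 = 17.8877468
  phi_hat_1 = [gamma(1) gamma(0) - gamma(1) gamma(2)] / det = [(-1.4477)(4.4703) - (-1.4477)(0.3928)] / 17.8877468 = -5.90299675 / 17.8877468 = -0.33
  phi_hat_2 = [gamma(0) gamma(2) - gamma(1)^2] / det = [(4.4703)(0.3928) - (-1.4477)^2] / 17.8877468 = -0.33990145 / 17.8877468 = -0.019
So phi_hat = [-0.3300, -0.0190].
Therefore phi_hat_2 = -0.0190.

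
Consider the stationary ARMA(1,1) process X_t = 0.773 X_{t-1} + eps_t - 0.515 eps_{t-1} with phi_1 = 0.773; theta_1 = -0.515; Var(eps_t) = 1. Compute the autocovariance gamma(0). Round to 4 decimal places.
\gamma(0) = 1.1654

Multiply the model equation by X_{t-k} and take expectations. With theta_0 = psi_0 = 1 and psi_j the MA(infinity) weights, this gives
  gamma(k) - sum_i phi_i gamma(k-i) = c_k,
  c_k = sigma^2 * sum_{j=k..q} theta_j psi_{j-k}   (c_k = 0 for k > q),
using gamma(-m) = gamma(m).
psi-weights needed (psi_j = theta_j + sum_i phi_i psi_{j-i}):
  psi_1 = theta_1 + phi_1 = -0.515 + (0.773) = 0.258
Right-hand sides:
  c_0 = sigma^2 (1 + theta_1 psi_1) = 1 * (1 + (-0.515)(0.258)) = 1 * 0.86713 = 0.86713
  c_1 = sigma^2 theta_1 = 1 * (-0.515) = -0.515
  c_2 = 0
Equations for k = 0 and k = 1 (AR order 1):
  gamma(0) = phi_1 gamma(1) + c_0
  gamma(1) = phi_1 gamma(0) + c_1
Substituting the second into the first: gamma(0) (1 - phi_1^2) = c_0 + phi_1 c_1, so
  gamma(0) = (c_0 + phi_1 c_1) / (1 - phi_1^2) = (0.86713 + (0.773)(-0.515)) / (1 - (0.773)^2) = 0.469035 / 0.402471 = 1.165388.
Therefore gamma(0) = 1.1654 (to 4 decimal places).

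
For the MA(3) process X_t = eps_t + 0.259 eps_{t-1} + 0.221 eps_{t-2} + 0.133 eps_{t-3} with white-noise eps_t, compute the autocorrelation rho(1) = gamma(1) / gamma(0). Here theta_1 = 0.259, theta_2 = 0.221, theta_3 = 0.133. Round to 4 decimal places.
\rho(1) = 0.3049

For an MA(q) process with theta_0 = 1, the autocovariance is
  gamma(k) = sigma^2 * sum_{i=0..q-k} theta_i * theta_{i+k},
and rho(k) = gamma(k) / gamma(0). Sigma^2 cancels.
  numerator   = (1)*(0.259) + (0.259)*(0.221) + (0.221)*(0.133) = 0.345632.
  denominator = (1)^2 + (0.259)^2 + (0.221)^2 + (0.133)^2 = 1.133611.
  rho(1) = 0.345632 / 1.133611 = 0.3049.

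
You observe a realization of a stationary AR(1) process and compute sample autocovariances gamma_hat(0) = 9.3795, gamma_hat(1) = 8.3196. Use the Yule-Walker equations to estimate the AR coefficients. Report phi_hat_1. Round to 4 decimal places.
\hat\phi_{1} = 0.8870

The Yule-Walker equations for an AR(p) process read, in matrix form,
  Gamma_p phi = r_p,   with   (Gamma_p)_{ij} = gamma(|i - j|),
                       (r_p)_i = gamma(i),   i,j = 1..p.
Substitute the sample gammas (Toeplitz matrix and right-hand side of size 1):
  Gamma_p = [[9.3795]]
  r_p     = [8.3196]
With p = 1 this is the single equation gamma(0) phi_1 = gamma(1):
  phi_hat_1 = gamma(1) / gamma(0) = 8.3196 / 9.3795 = 0.8870.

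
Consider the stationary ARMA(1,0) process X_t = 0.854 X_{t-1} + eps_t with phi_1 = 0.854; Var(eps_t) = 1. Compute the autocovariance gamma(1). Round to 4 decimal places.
\gamma(1) = 3.1550

Multiply the model equation by X_{t-k} and take expectations. With theta_0 = psi_0 = 1 and psi_j the MA(infinity) weights, this gives
  gamma(k) - sum_i phi_i gamma(k-i) = c_k,
  c_k = sigma^2 * sum_{j=k..q} theta_j psi_{j-k}   (c_k = 0 for k > q),
using gamma(-m) = gamma(m).
Pure AR (q = 0): c_0 = sigma^2 = 1, c_k = 0 for k >= 1.
Equations for k = 0 and k = 1 (AR order 1):
  gamma(0) = phi_1 gamma(1) + c_0
  gamma(1) = phi_1 gamma(0) + c_1
Substituting the second into the first: gamma(0) (1 - phi_1^2) = c_0 + phi_1 c_1, so
  gamma(0) = c_0 / (1 - phi_1^2) = 1 / (1 - (0.854)^2) = 1 / 0.270684 = 3.694345.
  gamma(1) = phi_1 gamma(0) = (0.854)(3.694345) = 3.15497.
Therefore gamma(1) = 3.1550 (to 4 decimal places).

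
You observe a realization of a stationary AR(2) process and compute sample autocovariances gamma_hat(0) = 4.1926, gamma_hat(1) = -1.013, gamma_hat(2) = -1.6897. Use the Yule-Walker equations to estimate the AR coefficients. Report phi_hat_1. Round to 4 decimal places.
\hat\phi_{1} = -0.3600

The Yule-Walker equations for an AR(p) process read, in matrix form,
  Gamma_p phi = r_p,   with   (Gamma_p)_{ij} = gamma(|i - j|),
                       (r_p)_i = gamma(i),   i,j = 1..p.
Substitute the sample gammas (Toeplitz matrix and right-hand side of size 2):
  Gamma_p = [[4.1926, -1.013], [-1.013, 4.1926]]
  r_p     = [-1.013, -1.6897]
Written out:
  4.1926 phi_1 - 1.013 phi_2 = -1.013
  -1.013 phi_1 + 4.1926 phi_2 = -1.6897
Solve by Cramer's rule:
  det = gamma(0)^2 - gamma(1)^2 = (4.1926)^2 - (-1.013)^2 = 17.57789476 - 1.026169 = 16.55172576
  phi_hat_1 = [gamma(1) gamma(0) - gamma(1) gamma(2)] / det = [(-1.013)(4.1926) - (-1.013)(-1.6897)] / 16.55172576 = -5.9587699 / 16.55172576 = -0.36
  phi_hat_2 = [gamma(0) gamma(2) - gamma(1)^2] / det = [(4.1926)(-1.6897) - (-1.013)^2] / 16.55172576 = -8.11040522 / 16.55172576 = -0.49
So phi_hat = [-0.3600, -0.4900].
Therefore phi_hat_1 = -0.3600.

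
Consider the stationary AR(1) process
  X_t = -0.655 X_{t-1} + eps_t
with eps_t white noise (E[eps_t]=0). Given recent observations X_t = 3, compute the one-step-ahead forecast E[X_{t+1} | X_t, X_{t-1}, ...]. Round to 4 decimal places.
E[X_{t+1} \mid \mathcal F_t] = -1.9650

For an AR(p) model X_t = c + sum_i phi_i X_{t-i} + eps_t, the
one-step-ahead conditional mean is
  E[X_{t+1} | X_t, ...] = c + sum_i phi_i X_{t+1-i}.
Substitute known values:
  E[X_{t+1} | ...] = (-0.655) * (3)
                   = -1.9650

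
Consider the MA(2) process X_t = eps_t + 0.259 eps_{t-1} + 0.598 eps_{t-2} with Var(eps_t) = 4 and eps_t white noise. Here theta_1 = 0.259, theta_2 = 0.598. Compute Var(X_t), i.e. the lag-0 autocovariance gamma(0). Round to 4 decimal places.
\gamma(0) = 5.6987

For an MA(q) process X_t = eps_t + sum_i theta_i eps_{t-i} with
Var(eps_t) = sigma^2, the variance is
  gamma(0) = sigma^2 * (1 + sum_i theta_i^2).
  sum_i theta_i^2 = (0.259)^2 + (0.598)^2 = 0.067081 + 0.357604 = 0.424685.
  gamma(0) = 4 * (1 + 0.424685) = 4 * 1.424685 = 5.69874, which rounds to 5.6987.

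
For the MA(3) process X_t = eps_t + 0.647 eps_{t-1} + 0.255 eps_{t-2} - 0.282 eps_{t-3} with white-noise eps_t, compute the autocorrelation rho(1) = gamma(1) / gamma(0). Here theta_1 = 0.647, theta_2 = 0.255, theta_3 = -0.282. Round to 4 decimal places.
\rho(1) = 0.4734

For an MA(q) process with theta_0 = 1, the autocovariance is
  gamma(k) = sigma^2 * sum_{i=0..q-k} theta_i * theta_{i+k},
and rho(k) = gamma(k) / gamma(0). Sigma^2 cancels.
  numerator   = (1)*(0.647) + (0.647)*(0.255) + (0.255)*(-0.282) = 0.740075.
  denominator = (1)^2 + (0.647)^2 + (0.255)^2 + (-0.282)^2 = 1.563158.
  rho(1) = 0.740075 / 1.563158 = 0.4734.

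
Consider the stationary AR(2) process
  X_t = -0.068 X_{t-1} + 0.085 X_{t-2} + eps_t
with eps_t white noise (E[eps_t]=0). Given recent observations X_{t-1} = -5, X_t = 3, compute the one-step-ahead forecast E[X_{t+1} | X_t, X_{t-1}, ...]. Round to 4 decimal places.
E[X_{t+1} \mid \mathcal F_t] = -0.6290

For an AR(p) model X_t = c + sum_i phi_i X_{t-i} + eps_t, the
one-step-ahead conditional mean is
  E[X_{t+1} | X_t, ...] = c + sum_i phi_i X_{t+1-i}.
Substitute known values:
  E[X_{t+1} | ...] = (-0.068) * (3) + (0.085) * (-5)
                   = -0.6290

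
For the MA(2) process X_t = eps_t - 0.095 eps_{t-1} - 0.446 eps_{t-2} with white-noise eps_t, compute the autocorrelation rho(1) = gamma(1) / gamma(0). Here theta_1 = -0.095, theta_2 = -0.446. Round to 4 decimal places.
\rho(1) = -0.0436

For an MA(q) process with theta_0 = 1, the autocovariance is
  gamma(k) = sigma^2 * sum_{i=0..q-k} theta_i * theta_{i+k},
and rho(k) = gamma(k) / gamma(0). Sigma^2 cancels.
  numerator   = (1)*(-0.095) + (-0.095)*(-0.446) = -0.05263.
  denominator = (1)^2 + (-0.095)^2 + (-0.446)^2 = 1.207941.
  rho(1) = -0.05263 / 1.207941 = -0.0436.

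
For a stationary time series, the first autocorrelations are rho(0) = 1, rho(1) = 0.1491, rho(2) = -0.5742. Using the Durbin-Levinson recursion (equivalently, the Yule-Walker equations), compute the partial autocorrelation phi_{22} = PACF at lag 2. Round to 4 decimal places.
\phi_{22} = -0.6100

The PACF at lag k is phi_{kk}, the last component of the solution
to the Yule-Walker system G_k phi = r_k where
  (G_k)_{ij} = rho(|i - j|), (r_k)_i = rho(i), i,j = 1..k.
Equivalently, Durbin-Levinson gives phi_{kk} iteratively:
  phi_{11} = rho(1)
  phi_{kk} = [rho(k) - sum_{j=1..k-1} phi_{k-1,j} rho(k-j)]
            / [1 - sum_{j=1..k-1} phi_{k-1,j} rho(j)],
  phi_{k,j} = phi_{k-1,j} - phi_{kk} phi_{k-1,k-j},  j = 1..k-1.
Step k = 1:
  phi_11 = rho(1) = 0.1491.
Step k = 2:
  phi_22 = [rho(2) - phi_11 rho(1)] / [1 - phi_11 rho(1)] = [-0.5742 - (0.1491)(0.1491)] / [1 - (0.1491)(0.1491)]
         = -0.59643081 / 0.97776919 = -0.61.
Therefore phi_{22} = -0.6100.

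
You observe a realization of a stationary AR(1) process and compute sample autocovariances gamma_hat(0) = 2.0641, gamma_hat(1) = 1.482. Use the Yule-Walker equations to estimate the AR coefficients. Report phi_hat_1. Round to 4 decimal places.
\hat\phi_{1} = 0.7180

The Yule-Walker equations for an AR(p) process read, in matrix form,
  Gamma_p phi = r_p,   with   (Gamma_p)_{ij} = gamma(|i - j|),
                       (r_p)_i = gamma(i),   i,j = 1..p.
Substitute the sample gammas (Toeplitz matrix and right-hand side of size 1):
  Gamma_p = [[2.0641]]
  r_p     = [1.482]
With p = 1 this is the single equation gamma(0) phi_1 = gamma(1):
  phi_hat_1 = gamma(1) / gamma(0) = 1.482 / 2.0641 = 0.7180.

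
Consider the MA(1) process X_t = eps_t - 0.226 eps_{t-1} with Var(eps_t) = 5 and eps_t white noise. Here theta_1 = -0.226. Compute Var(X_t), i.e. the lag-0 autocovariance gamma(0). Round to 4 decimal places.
\gamma(0) = 5.2554

For an MA(q) process X_t = eps_t + sum_i theta_i eps_{t-i} with
Var(eps_t) = sigma^2, the variance is
  gamma(0) = sigma^2 * (1 + sum_i theta_i^2).
  sum_i theta_i^2 = (-0.226)^2 = 0.051076.
  gamma(0) = 5 * (1 + 0.051076) = 5 * 1.051076 = 5.25538, which rounds to 5.2554.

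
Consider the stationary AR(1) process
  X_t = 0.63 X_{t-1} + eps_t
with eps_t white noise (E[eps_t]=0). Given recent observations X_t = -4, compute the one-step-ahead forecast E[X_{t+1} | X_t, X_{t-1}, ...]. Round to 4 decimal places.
E[X_{t+1} \mid \mathcal F_t] = -2.5200

For an AR(p) model X_t = c + sum_i phi_i X_{t-i} + eps_t, the
one-step-ahead conditional mean is
  E[X_{t+1} | X_t, ...] = c + sum_i phi_i X_{t+1-i}.
Substitute known values:
  E[X_{t+1} | ...] = (0.63) * (-4)
                   = -2.5200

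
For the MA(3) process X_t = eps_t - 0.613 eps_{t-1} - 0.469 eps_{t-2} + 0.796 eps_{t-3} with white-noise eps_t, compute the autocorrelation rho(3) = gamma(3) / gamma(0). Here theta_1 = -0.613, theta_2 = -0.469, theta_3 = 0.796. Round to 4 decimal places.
\rho(3) = 0.3571

For an MA(q) process with theta_0 = 1, the autocovariance is
  gamma(k) = sigma^2 * sum_{i=0..q-k} theta_i * theta_{i+k},
and rho(k) = gamma(k) / gamma(0). Sigma^2 cancels.
  numerator   = (1)*(0.796) = 0.796.
  denominator = (1)^2 + (-0.613)^2 + (-0.469)^2 + (0.796)^2 = 2.229346.
  rho(3) = 0.796 / 2.229346 = 0.3571.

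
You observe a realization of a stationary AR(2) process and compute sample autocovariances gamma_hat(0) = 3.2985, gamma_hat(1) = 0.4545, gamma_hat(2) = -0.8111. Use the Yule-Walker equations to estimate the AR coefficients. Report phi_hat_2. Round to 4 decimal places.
\hat\phi_{2} = -0.2700

The Yule-Walker equations for an AR(p) process read, in matrix form,
  Gamma_p phi = r_p,   with   (Gamma_p)_{ij} = gamma(|i - j|),
                       (r_p)_i = gamma(i),   i,j = 1..p.
Substitute the sample gammas (Toeplitz matrix and right-hand side of size 2):
  Gamma_p = [[3.2985, 0.4545], [0.4545, 3.2985]]
  r_p     = [0.4545, -0.8111]
Written out:
  3.2985 phi_1 + 0.4545 phi_2 = 0.4545
  0.4545 phi_1 + 3.2985 phi_2 = -0.8111
Solve by Cramer's rule:
  det = gamma(0)^2 - gamma(1)^2 = (3.2985)^2 - (0.4545)^2 = 10.88010225 - 0.20657025 = 10.673532
  phi_hat_1 = [gamma(1) gamma(0) - gamma(1) gamma(2)] / det = [(0.4545)(3.2985) - (0.4545)(-0.8111)] / 10.673532 = 1.8678132 / 10.673532 = 0.175
  phi_hat_2 = [gamma(0) gamma(2) - gamma(1)^2] / det = [(3.2985)(-0.8111) - (0.4545)^2] / 10.673532 = -2.8819836 / 10.673532 = -0.27
So phi_hat = [0.1750, -0.2700].
Therefore phi_hat_2 = -0.2700.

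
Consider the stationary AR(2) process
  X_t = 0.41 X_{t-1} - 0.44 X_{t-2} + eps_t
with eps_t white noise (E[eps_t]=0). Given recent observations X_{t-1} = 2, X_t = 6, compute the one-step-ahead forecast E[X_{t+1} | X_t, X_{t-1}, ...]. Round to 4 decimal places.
E[X_{t+1} \mid \mathcal F_t] = 1.5800

For an AR(p) model X_t = c + sum_i phi_i X_{t-i} + eps_t, the
one-step-ahead conditional mean is
  E[X_{t+1} | X_t, ...] = c + sum_i phi_i X_{t+1-i}.
Substitute known values:
  E[X_{t+1} | ...] = (0.41) * (6) + (-0.44) * (2)
                   = 1.5800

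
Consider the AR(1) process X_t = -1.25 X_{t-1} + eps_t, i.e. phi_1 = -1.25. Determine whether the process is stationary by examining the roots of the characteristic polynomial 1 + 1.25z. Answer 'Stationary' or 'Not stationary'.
\text{Not stationary}

The AR(p) characteristic polynomial is P(z) = 1 + 1.25z.
Stationarity requires all roots to lie outside the unit circle, i.e. |z| > 1 for every root.
This is linear in z: 1 + (1.25) z = 0  =>  z = -1/(1.25) = -0.8,  |z| = 0.8.
Moduli of all roots: 0.8000.
All moduli strictly greater than 1? No.
Verdict: Not stationary.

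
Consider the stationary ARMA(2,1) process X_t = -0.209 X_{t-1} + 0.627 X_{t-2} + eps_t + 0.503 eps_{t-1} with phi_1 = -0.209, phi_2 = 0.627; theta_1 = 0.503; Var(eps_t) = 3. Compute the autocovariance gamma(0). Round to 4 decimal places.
\gamma(0) = 4.9671

Multiply the model equation by X_{t-k} and take expectations. With theta_0 = psi_0 = 1 and psi_j the MA(infinity) weights, this gives
  gamma(k) - sum_i phi_i gamma(k-i) = c_k,
  c_k = sigma^2 * sum_{j=k..q} theta_j psi_{j-k}   (c_k = 0 for k > q),
using gamma(-m) = gamma(m).
psi-weights needed (psi_j = theta_j + sum_i phi_i psi_{j-i}):
  psi_1 = theta_1 + phi_1 = 0.503 + (-0.209) = 0.294
Right-hand sides:
  c_0 = sigma^2 (1 + theta_1 psi_1) = 3 * (1 + (0.503)(0.294)) = 3 * 1.147882 = 3.443646
  c_1 = sigma^2 theta_1 = 3 * (0.503) = 1.509
  c_2 = 0
Equations for k = 0, 1, 2 (AR order 2, c_2 = 0):
  (E0) gamma(0) = phi_1 gamma(1) + phi_2 gamma(2) + c_0
  (E1) gamma(1) = phi_1 gamma(0) + phi_2 gamma(1) + c_1
  (E2) gamma(2) = phi_1 gamma(1) + phi_2 gamma(0)
From (E1): gamma(1) = A gamma(0) + B with
  A = phi_1 / (1 - phi_2) = -0.209 / 0.373 = -0.560322,   B = c_1 / (1 - phi_2) = 1.509 / 0.373 = 4.045576.
Insert (E2) into (E0): gamma(0) (1 - phi_2^2) = phi_1 (1 + phi_2) gamma(1) + c_0.
  phi_1 (1 + phi_2) = (-0.209)(1.627) = -0.340043,   1 - phi_2^2 = 0.606871.
Replace gamma(1) by A gamma(0) + B and collect gamma(0):
  gamma(0) [0.606871 - (-0.340043)(-0.560322)] = (-0.340043)(4.045576) + 3.443646
  gamma(0) * 0.416338 = 2.067976
  gamma(0) = 2.067976 / 0.416338 = 4.967066.
Therefore gamma(0) = 4.9671 (to 4 decimal places).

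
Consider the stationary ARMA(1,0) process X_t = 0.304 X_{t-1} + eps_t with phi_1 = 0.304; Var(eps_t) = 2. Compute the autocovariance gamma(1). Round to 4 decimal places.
\gamma(1) = 0.6699

Multiply the model equation by X_{t-k} and take expectations. With theta_0 = psi_0 = 1 and psi_j the MA(infinity) weights, this gives
  gamma(k) - sum_i phi_i gamma(k-i) = c_k,
  c_k = sigma^2 * sum_{j=k..q} theta_j psi_{j-k}   (c_k = 0 for k > q),
using gamma(-m) = gamma(m).
Pure AR (q = 0): c_0 = sigma^2 = 2, c_k = 0 for k >= 1.
Equations for k = 0 and k = 1 (AR order 1):
  gamma(0) = phi_1 gamma(1) + c_0
  gamma(1) = phi_1 gamma(0) + c_1
Substituting the second into the first: gamma(0) (1 - phi_1^2) = c_0 + phi_1 c_1, so
  gamma(0) = c_0 / (1 - phi_1^2) = 2 / (1 - (0.304)^2) = 2 / 0.907584 = 2.203653.
  gamma(1) = phi_1 gamma(0) = (0.304)(2.203653) = 0.66991.
Therefore gamma(1) = 0.6699 (to 4 decimal places).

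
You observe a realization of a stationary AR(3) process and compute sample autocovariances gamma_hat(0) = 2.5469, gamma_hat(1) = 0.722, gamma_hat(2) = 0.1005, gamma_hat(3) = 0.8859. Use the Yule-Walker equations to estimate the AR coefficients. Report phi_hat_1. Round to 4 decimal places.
\hat\phi_{1} = 0.3130

The Yule-Walker equations for an AR(p) process read, in matrix form,
  Gamma_p phi = r_p,   with   (Gamma_p)_{ij} = gamma(|i - j|),
                       (r_p)_i = gamma(i),   i,j = 1..p.
Substitute the sample gammas (Toeplitz matrix and right-hand side of size 3):
  Gamma_p = [[2.5469, 0.722, 0.1005], [0.722, 2.5469, 0.722], [0.1005, 0.722, 2.5469]]
  r_p     = [0.722, 0.1005, 0.8859]
Written out (R1..R3):
  (R1) 2.5469 phi_1 + 0.722 phi_2 + 0.1005 phi_3 = 0.722
  (R2) 0.722 phi_1 + 2.5469 phi_2 + 0.722 phi_3 = 0.1005
  (R3) 0.1005 phi_1 + 0.722 phi_2 + 2.5469 phi_3 = 0.8859
Gaussian elimination:
  R2 <- R2 - (0.722/2.5469) R1 = R2 - (0.283482) R1:  2.342226 phi_2 + 0.69351 phi_3 = -0.104174
  R3 <- R3 - (0.1005/2.5469) R1 = R3 - (0.03946) R1:  0.69351 phi_2 + 2.542934 phi_3 = 0.85741
  R3 <- R3 - (0.69351/2.342226) R2 = R3 - (0.29609) R2:  2.337593 phi_3 = 0.888255
Back-substitution:
  phi_hat_3 = 0.888255 / 2.337593 = 0.379987
  phi_hat_2 = (-0.104174 - (0.69351)(0.379987)) / 2.342226 = -0.156987
  phi_hat_1 = (0.722 - (0.722)(-0.156987) - (0.1005)(0.379987)) / 2.5469 = 0.312991
So phi_hat = [0.3130, -0.1570, 0.3800].
Therefore phi_hat_1 = 0.3130.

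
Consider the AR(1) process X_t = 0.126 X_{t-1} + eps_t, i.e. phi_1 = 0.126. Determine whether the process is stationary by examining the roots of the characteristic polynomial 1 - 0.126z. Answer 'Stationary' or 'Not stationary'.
\text{Stationary}

The AR(p) characteristic polynomial is P(z) = 1 - 0.126z.
Stationarity requires all roots to lie outside the unit circle, i.e. |z| > 1 for every root.
This is linear in z: 1 + (-0.126) z = 0  =>  z = -1/(-0.126) = 7.936508,  |z| = 7.936508.
Moduli of all roots: 7.9365.
All moduli strictly greater than 1? Yes.
Verdict: Stationary.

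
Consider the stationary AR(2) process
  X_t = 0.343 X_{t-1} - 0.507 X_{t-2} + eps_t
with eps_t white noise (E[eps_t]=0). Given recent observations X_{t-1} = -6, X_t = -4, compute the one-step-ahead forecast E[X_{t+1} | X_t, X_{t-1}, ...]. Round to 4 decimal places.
E[X_{t+1} \mid \mathcal F_t] = 1.6700

For an AR(p) model X_t = c + sum_i phi_i X_{t-i} + eps_t, the
one-step-ahead conditional mean is
  E[X_{t+1} | X_t, ...] = c + sum_i phi_i X_{t+1-i}.
Substitute known values:
  E[X_{t+1} | ...] = (0.343) * (-4) + (-0.507) * (-6)
                   = 1.6700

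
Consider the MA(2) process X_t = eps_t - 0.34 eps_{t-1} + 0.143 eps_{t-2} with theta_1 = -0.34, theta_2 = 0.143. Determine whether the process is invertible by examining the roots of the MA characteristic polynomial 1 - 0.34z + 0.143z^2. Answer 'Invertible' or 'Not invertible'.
\text{Invertible}

The MA(q) characteristic polynomial is P(z) = 1 - 0.34z + 0.143z^2.
Invertibility requires all roots to lie outside the unit circle, i.e. |z| > 1 for every root.
Set 1 + (-0.34) z + (0.143) z^2 = 0, i.e. a z^2 + b z + c = 0 with a = 0.143, b = -0.34, c = 1.
Discriminant D = b^2 - 4ac = (-0.34)^2 - 4*(0.143)*1 = 0.1156 - (0.572) = -0.4564.
D < 0, so the roots are the complex-conjugate pair z = (-b +/- i sqrt(-D)) / (2a) = 1.1888 +/- 2.3621i.
For a conjugate pair |z|^2 = z * conj(z) = (product of roots) = c/a = 1/(0.143) = 6.993007, so |z| = sqrt(6.993007) = 2.6444 for both roots.
Moduli of all roots: 2.6444, 2.6444.
All moduli strictly greater than 1? Yes.
Verdict: Invertible.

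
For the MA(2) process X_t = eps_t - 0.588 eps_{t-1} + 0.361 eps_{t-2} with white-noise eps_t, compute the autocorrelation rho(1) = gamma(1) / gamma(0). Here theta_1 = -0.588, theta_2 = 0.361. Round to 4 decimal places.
\rho(1) = -0.5422

For an MA(q) process with theta_0 = 1, the autocovariance is
  gamma(k) = sigma^2 * sum_{i=0..q-k} theta_i * theta_{i+k},
and rho(k) = gamma(k) / gamma(0). Sigma^2 cancels.
  numerator   = (1)*(-0.588) + (-0.588)*(0.361) = -0.800268.
  denominator = (1)^2 + (-0.588)^2 + (0.361)^2 = 1.476065.
  rho(1) = -0.800268 / 1.476065 = -0.5422.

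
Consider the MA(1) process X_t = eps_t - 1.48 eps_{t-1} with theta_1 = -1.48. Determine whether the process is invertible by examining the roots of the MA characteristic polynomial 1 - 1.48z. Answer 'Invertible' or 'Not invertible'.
\text{Not invertible}

The MA(q) characteristic polynomial is P(z) = 1 - 1.48z.
Invertibility requires all roots to lie outside the unit circle, i.e. |z| > 1 for every root.
This is linear in z: 1 + (-1.48) z = 0  =>  z = -1/(-1.48) = 0.675676,  |z| = 0.675676.
Moduli of all roots: 0.6757.
All moduli strictly greater than 1? No.
Verdict: Not invertible.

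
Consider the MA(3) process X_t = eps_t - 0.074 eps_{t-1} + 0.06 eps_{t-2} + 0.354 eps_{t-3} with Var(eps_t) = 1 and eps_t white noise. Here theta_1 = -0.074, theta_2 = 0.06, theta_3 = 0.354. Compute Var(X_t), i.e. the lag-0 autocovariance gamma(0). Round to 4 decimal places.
\gamma(0) = 1.1344

For an MA(q) process X_t = eps_t + sum_i theta_i eps_{t-i} with
Var(eps_t) = sigma^2, the variance is
  gamma(0) = sigma^2 * (1 + sum_i theta_i^2).
  sum_i theta_i^2 = (-0.074)^2 + (0.06)^2 + (0.354)^2 = 0.005476 + 0.0036 + 0.125316 = 0.134392.
  gamma(0) = 1 * (1 + 0.134392) = 1 * 1.134392 = 1.134392, which rounds to 1.1344.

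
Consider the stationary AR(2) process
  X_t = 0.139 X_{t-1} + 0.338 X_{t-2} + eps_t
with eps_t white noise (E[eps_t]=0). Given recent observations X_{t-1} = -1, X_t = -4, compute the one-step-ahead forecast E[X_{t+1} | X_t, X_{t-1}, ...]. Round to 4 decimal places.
E[X_{t+1} \mid \mathcal F_t] = -0.8940

For an AR(p) model X_t = c + sum_i phi_i X_{t-i} + eps_t, the
one-step-ahead conditional mean is
  E[X_{t+1} | X_t, ...] = c + sum_i phi_i X_{t+1-i}.
Substitute known values:
  E[X_{t+1} | ...] = (0.139) * (-4) + (0.338) * (-1)
                   = -0.8940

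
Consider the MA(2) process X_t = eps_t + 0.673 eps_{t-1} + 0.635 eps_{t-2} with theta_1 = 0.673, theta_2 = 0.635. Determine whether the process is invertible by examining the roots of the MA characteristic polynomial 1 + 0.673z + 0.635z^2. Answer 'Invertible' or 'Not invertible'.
\text{Invertible}

The MA(q) characteristic polynomial is P(z) = 1 + 0.673z + 0.635z^2.
Invertibility requires all roots to lie outside the unit circle, i.e. |z| > 1 for every root.
Set 1 + (0.673) z + (0.635) z^2 = 0, i.e. a z^2 + b z + c = 0 with a = 0.635, b = 0.673, c = 1.
Discriminant D = b^2 - 4ac = (0.673)^2 - 4*(0.635)*1 = 0.452929 - (2.54) = -2.087071.
D < 0, so the roots are the complex-conjugate pair z = (-b +/- i sqrt(-D)) / (2a) = -0.5299 +/- 1.1375i.
For a conjugate pair |z|^2 = z * conj(z) = (product of roots) = c/a = 1/(0.635) = 1.574803, so |z| = sqrt(1.574803) = 1.2549 for both roots.
Moduli of all roots: 1.2549, 1.2549.
All moduli strictly greater than 1? Yes.
Verdict: Invertible.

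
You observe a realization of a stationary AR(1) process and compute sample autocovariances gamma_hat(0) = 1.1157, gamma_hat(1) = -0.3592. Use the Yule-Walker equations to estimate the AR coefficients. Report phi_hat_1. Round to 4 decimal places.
\hat\phi_{1} = -0.3220

The Yule-Walker equations for an AR(p) process read, in matrix form,
  Gamma_p phi = r_p,   with   (Gamma_p)_{ij} = gamma(|i - j|),
                       (r_p)_i = gamma(i),   i,j = 1..p.
Substitute the sample gammas (Toeplitz matrix and right-hand side of size 1):
  Gamma_p = [[1.1157]]
  r_p     = [-0.3592]
With p = 1 this is the single equation gamma(0) phi_1 = gamma(1):
  phi_hat_1 = gamma(1) / gamma(0) = -0.3592 / 1.1157 = -0.3220.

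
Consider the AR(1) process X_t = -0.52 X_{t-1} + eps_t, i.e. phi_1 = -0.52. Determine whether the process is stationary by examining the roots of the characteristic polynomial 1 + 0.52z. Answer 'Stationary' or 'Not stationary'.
\text{Stationary}

The AR(p) characteristic polynomial is P(z) = 1 + 0.52z.
Stationarity requires all roots to lie outside the unit circle, i.e. |z| > 1 for every root.
This is linear in z: 1 + (0.52) z = 0  =>  z = -1/(0.52) = -1.923077,  |z| = 1.923077.
Moduli of all roots: 1.9231.
All moduli strictly greater than 1? Yes.
Verdict: Stationary.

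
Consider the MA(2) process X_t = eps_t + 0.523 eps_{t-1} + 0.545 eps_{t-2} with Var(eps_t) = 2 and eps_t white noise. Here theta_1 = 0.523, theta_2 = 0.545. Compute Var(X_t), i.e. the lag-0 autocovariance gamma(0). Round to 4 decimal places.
\gamma(0) = 3.1411

For an MA(q) process X_t = eps_t + sum_i theta_i eps_{t-i} with
Var(eps_t) = sigma^2, the variance is
  gamma(0) = sigma^2 * (1 + sum_i theta_i^2).
  sum_i theta_i^2 = (0.523)^2 + (0.545)^2 = 0.273529 + 0.297025 = 0.570554.
  gamma(0) = 2 * (1 + 0.570554) = 2 * 1.570554 = 3.141108, which rounds to 3.1411.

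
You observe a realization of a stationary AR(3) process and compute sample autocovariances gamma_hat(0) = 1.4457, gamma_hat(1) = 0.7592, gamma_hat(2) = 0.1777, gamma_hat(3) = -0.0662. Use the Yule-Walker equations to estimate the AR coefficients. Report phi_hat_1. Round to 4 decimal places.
\hat\phi_{1} = 0.6320

The Yule-Walker equations for an AR(p) process read, in matrix form,
  Gamma_p phi = r_p,   with   (Gamma_p)_{ij} = gamma(|i - j|),
                       (r_p)_i = gamma(i),   i,j = 1..p.
Substitute the sample gammas (Toeplitz matrix and right-hand side of size 3):
  Gamma_p = [[1.4457, 0.7592, 0.1777], [0.7592, 1.4457, 0.7592], [0.1777, 0.7592, 1.4457]]
  r_p     = [0.7592, 0.1777, -0.0662]
Written out (R1..R3):
  (R1) 1.4457 phi_1 + 0.7592 phi_2 + 0.1777 phi_3 = 0.7592
  (R2) 0.7592 phi_1 + 1.4457 phi_2 + 0.7592 phi_3 = 0.1777
  (R3) 0.1777 phi_1 + 0.7592 phi_2 + 1.4457 phi_3 = -0.0662
Gaussian elimination:
  R2 <- R2 - (0.7592/1.4457) R1 = R2 - (0.525144) R1:  1.047011 phi_2 + 0.665882 phi_3 = -0.220989
  R3 <- R3 - (0.1777/1.4457) R1 = R3 - (0.122916) R1:  0.665882 phi_2 + 1.423858 phi_3 = -0.159518
  R3 <- R3 - (0.665882/1.047011) R2 = R3 - (0.635984) R2:  1.000368 phi_3 = -0.018973
Back-substitution:
  phi_hat_3 = -0.018973 / 1.000368 = -0.018966
  phi_hat_2 = (-0.220989 - (0.665882)(-0.018966)) / 1.047011 = -0.199005
  phi_hat_1 = (0.7592 - (0.7592)(-0.199005) - (0.1777)(-0.018966)) / 1.4457 = 0.631981
So phi_hat = [0.6320, -0.1990, -0.0190].
Therefore phi_hat_1 = 0.6320.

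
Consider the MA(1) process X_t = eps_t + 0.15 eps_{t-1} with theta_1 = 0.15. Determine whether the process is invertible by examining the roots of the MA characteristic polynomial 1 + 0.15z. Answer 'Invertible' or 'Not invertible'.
\text{Invertible}

The MA(q) characteristic polynomial is P(z) = 1 + 0.15z.
Invertibility requires all roots to lie outside the unit circle, i.e. |z| > 1 for every root.
This is linear in z: 1 + (0.15) z = 0  =>  z = -1/(0.15) = -6.666667,  |z| = 6.666667.
Moduli of all roots: 6.6667.
All moduli strictly greater than 1? Yes.
Verdict: Invertible.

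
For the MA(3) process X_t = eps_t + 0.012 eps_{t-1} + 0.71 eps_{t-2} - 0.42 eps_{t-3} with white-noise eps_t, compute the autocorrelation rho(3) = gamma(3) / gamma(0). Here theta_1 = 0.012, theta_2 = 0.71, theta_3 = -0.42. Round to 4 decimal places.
\rho(3) = -0.2499

For an MA(q) process with theta_0 = 1, the autocovariance is
  gamma(k) = sigma^2 * sum_{i=0..q-k} theta_i * theta_{i+k},
and rho(k) = gamma(k) / gamma(0). Sigma^2 cancels.
  numerator   = (1)*(-0.42) = -0.42.
  denominator = (1)^2 + (0.012)^2 + (0.71)^2 + (-0.42)^2 = 1.680644.
  rho(3) = -0.42 / 1.680644 = -0.2499.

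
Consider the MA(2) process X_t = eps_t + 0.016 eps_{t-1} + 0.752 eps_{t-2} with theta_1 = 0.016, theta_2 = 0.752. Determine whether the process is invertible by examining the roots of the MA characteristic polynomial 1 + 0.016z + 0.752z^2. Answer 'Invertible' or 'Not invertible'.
\text{Invertible}

The MA(q) characteristic polynomial is P(z) = 1 + 0.016z + 0.752z^2.
Invertibility requires all roots to lie outside the unit circle, i.e. |z| > 1 for every root.
Set 1 + (0.016) z + (0.752) z^2 = 0, i.e. a z^2 + b z + c = 0 with a = 0.752, b = 0.016, c = 1.
Discriminant D = b^2 - 4ac = (0.016)^2 - 4*(0.752)*1 = 0.000256 - (3.008) = -3.007744.
D < 0, so the roots are the complex-conjugate pair z = (-b +/- i sqrt(-D)) / (2a) = -0.0106 +/- 1.1531i.
For a conjugate pair |z|^2 = z * conj(z) = (product of roots) = c/a = 1/(0.752) = 1.329787, so |z| = sqrt(1.329787) = 1.1532 for both roots.
Moduli of all roots: 1.1532, 1.1532.
All moduli strictly greater than 1? Yes.
Verdict: Invertible.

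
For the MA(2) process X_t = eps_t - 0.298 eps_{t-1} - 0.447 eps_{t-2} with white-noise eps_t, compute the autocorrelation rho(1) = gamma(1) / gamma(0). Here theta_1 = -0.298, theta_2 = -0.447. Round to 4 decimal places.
\rho(1) = -0.1279

For an MA(q) process with theta_0 = 1, the autocovariance is
  gamma(k) = sigma^2 * sum_{i=0..q-k} theta_i * theta_{i+k},
and rho(k) = gamma(k) / gamma(0). Sigma^2 cancels.
  numerator   = (1)*(-0.298) + (-0.298)*(-0.447) = -0.164794.
  denominator = (1)^2 + (-0.298)^2 + (-0.447)^2 = 1.288613.
  rho(1) = -0.164794 / 1.288613 = -0.1279.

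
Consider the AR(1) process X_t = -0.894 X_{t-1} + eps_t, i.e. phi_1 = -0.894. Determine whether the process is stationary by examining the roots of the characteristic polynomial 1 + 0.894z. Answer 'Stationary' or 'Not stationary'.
\text{Stationary}

The AR(p) characteristic polynomial is P(z) = 1 + 0.894z.
Stationarity requires all roots to lie outside the unit circle, i.e. |z| > 1 for every root.
This is linear in z: 1 + (0.894) z = 0  =>  z = -1/(0.894) = -1.118568,  |z| = 1.118568.
Moduli of all roots: 1.1186.
All moduli strictly greater than 1? Yes.
Verdict: Stationary.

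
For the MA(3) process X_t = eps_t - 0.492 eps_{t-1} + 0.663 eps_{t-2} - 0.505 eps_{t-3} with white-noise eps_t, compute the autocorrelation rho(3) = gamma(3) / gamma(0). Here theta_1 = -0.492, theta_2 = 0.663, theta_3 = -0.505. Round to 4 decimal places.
\rho(3) = -0.2608

For an MA(q) process with theta_0 = 1, the autocovariance is
  gamma(k) = sigma^2 * sum_{i=0..q-k} theta_i * theta_{i+k},
and rho(k) = gamma(k) / gamma(0). Sigma^2 cancels.
  numerator   = (1)*(-0.505) = -0.505.
  denominator = (1)^2 + (-0.492)^2 + (0.663)^2 + (-0.505)^2 = 1.936658.
  rho(3) = -0.505 / 1.936658 = -0.2608.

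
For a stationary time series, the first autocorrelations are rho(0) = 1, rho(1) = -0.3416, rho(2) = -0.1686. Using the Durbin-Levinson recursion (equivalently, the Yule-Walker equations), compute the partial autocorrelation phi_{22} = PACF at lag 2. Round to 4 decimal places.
\phi_{22} = -0.3230

The PACF at lag k is phi_{kk}, the last component of the solution
to the Yule-Walker system G_k phi = r_k where
  (G_k)_{ij} = rho(|i - j|), (r_k)_i = rho(i), i,j = 1..k.
Equivalently, Durbin-Levinson gives phi_{kk} iteratively:
  phi_{11} = rho(1)
  phi_{kk} = [rho(k) - sum_{j=1..k-1} phi_{k-1,j} rho(k-j)]
            / [1 - sum_{j=1..k-1} phi_{k-1,j} rho(j)],
  phi_{k,j} = phi_{k-1,j} - phi_{kk} phi_{k-1,k-j},  j = 1..k-1.
Step k = 1:
  phi_11 = rho(1) = -0.3416.
Step k = 2:
  phi_22 = [rho(2) - phi_11 rho(1)] / [1 - phi_11 rho(1)] = [-0.1686 - (-0.3416)(-0.3416)] / [1 - (-0.3416)(-0.3416)]
         = -0.28529056 / 0.88330944 = -0.323.
Therefore phi_{22} = -0.3230.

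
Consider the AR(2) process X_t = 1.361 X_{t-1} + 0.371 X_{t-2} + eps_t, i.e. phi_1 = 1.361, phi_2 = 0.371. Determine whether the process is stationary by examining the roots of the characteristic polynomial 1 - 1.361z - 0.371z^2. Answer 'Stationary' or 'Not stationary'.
\text{Not stationary}

The AR(p) characteristic polynomial is P(z) = 1 - 1.361z - 0.371z^2.
Stationarity requires all roots to lie outside the unit circle, i.e. |z| > 1 for every root.
Set 1 + (-1.361) z + (-0.371) z^2 = 0, i.e. a z^2 + b z + c = 0 with a = -0.371, b = -1.361, c = 1.
Discriminant D = b^2 - 4ac = (-1.361)^2 - 4*(-0.371)*1 = 1.852321 - (-1.484) = 3.336321.
D >= 0, so the roots are real: z = (-b +/- sqrt(D)) / (2a) = (1.361 +/- 1.82656) / (-0.742).
  z_1 = (1.361 + 1.82656) / (-0.742) = -4.2959,   |z_1| = 4.2959.
  z_2 = (1.361 - 1.82656) / (-0.742) = 0.6274,   |z_2| = 0.6274.
Moduli of all roots: 4.2959, 0.6274.
All moduli strictly greater than 1? No.
Verdict: Not stationary.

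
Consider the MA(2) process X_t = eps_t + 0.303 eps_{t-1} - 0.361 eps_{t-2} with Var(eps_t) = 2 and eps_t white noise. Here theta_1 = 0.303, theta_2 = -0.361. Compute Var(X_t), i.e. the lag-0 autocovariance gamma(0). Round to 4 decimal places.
\gamma(0) = 2.4443

For an MA(q) process X_t = eps_t + sum_i theta_i eps_{t-i} with
Var(eps_t) = sigma^2, the variance is
  gamma(0) = sigma^2 * (1 + sum_i theta_i^2).
  sum_i theta_i^2 = (0.303)^2 + (-0.361)^2 = 0.091809 + 0.130321 = 0.22213.
  gamma(0) = 2 * (1 + 0.22213) = 2 * 1.22213 = 2.44426, which rounds to 2.4443.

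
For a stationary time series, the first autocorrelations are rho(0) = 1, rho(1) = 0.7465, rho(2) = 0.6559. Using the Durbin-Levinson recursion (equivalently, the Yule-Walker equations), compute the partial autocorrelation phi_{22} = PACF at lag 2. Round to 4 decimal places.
\phi_{22} = 0.2228

The PACF at lag k is phi_{kk}, the last component of the solution
to the Yule-Walker system G_k phi = r_k where
  (G_k)_{ij} = rho(|i - j|), (r_k)_i = rho(i), i,j = 1..k.
Equivalently, Durbin-Levinson gives phi_{kk} iteratively:
  phi_{11} = rho(1)
  phi_{kk} = [rho(k) - sum_{j=1..k-1} phi_{k-1,j} rho(k-j)]
            / [1 - sum_{j=1..k-1} phi_{k-1,j} rho(j)],
  phi_{k,j} = phi_{k-1,j} - phi_{kk} phi_{k-1,k-j},  j = 1..k-1.
Step k = 1:
  phi_11 = rho(1) = 0.7465.
Step k = 2:
  phi_22 = [rho(2) - phi_11 rho(1)] / [1 - phi_11 rho(1)] = [0.6559 - (0.7465)(0.7465)] / [1 - (0.7465)(0.7465)]
         = 0.09863775 / 0.44273775 = 0.2228.
Therefore phi_{22} = 0.2228.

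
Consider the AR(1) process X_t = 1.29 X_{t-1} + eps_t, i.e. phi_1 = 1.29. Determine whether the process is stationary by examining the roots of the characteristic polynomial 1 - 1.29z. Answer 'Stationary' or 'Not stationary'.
\text{Not stationary}

The AR(p) characteristic polynomial is P(z) = 1 - 1.29z.
Stationarity requires all roots to lie outside the unit circle, i.e. |z| > 1 for every root.
This is linear in z: 1 + (-1.29) z = 0  =>  z = -1/(-1.29) = 0.775194,  |z| = 0.775194.
Moduli of all roots: 0.7752.
All moduli strictly greater than 1? No.
Verdict: Not stationary.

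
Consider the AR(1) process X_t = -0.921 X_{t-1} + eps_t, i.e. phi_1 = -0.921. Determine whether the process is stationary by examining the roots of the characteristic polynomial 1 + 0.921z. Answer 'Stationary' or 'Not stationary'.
\text{Stationary}

The AR(p) characteristic polynomial is P(z) = 1 + 0.921z.
Stationarity requires all roots to lie outside the unit circle, i.e. |z| > 1 for every root.
This is linear in z: 1 + (0.921) z = 0  =>  z = -1/(0.921) = -1.085776,  |z| = 1.085776.
Moduli of all roots: 1.0858.
All moduli strictly greater than 1? Yes.
Verdict: Stationary.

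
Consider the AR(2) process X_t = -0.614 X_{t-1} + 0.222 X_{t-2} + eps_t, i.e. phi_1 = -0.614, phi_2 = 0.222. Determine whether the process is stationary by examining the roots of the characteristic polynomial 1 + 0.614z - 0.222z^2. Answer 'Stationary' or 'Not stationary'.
\text{Stationary}

The AR(p) characteristic polynomial is P(z) = 1 + 0.614z - 0.222z^2.
Stationarity requires all roots to lie outside the unit circle, i.e. |z| > 1 for every root.
Set 1 + (0.614) z + (-0.222) z^2 = 0, i.e. a z^2 + b z + c = 0 with a = -0.222, b = 0.614, c = 1.
Discriminant D = b^2 - 4ac = (0.614)^2 - 4*(-0.222)*1 = 0.376996 - (-0.888) = 1.264996.
D >= 0, so the roots are real: z = (-b +/- sqrt(D)) / (2a) = (-0.614 +/- 1.12472) / (-0.444).
  z_1 = (-0.614 + 1.12472) / (-0.444) = -1.1503,   |z_1| = 1.1503.
  z_2 = (-0.614 - 1.12472) / (-0.444) = 3.916,   |z_2| = 3.916.
Moduli of all roots: 1.1503, 3.9160.
All moduli strictly greater than 1? Yes.
Verdict: Stationary.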